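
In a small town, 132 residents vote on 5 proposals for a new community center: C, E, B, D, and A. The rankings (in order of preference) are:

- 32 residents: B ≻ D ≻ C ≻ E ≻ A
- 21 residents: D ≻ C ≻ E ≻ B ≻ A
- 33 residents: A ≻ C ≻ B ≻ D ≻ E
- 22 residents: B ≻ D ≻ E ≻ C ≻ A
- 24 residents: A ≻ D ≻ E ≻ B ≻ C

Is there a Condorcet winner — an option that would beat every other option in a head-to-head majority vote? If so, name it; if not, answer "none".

B

B vs C: 78–54 for B.
B vs E: 87–45 for B.
B vs D: 87–45 for B.
B vs A: 75–57 for B.
B beats every other option head-to-head.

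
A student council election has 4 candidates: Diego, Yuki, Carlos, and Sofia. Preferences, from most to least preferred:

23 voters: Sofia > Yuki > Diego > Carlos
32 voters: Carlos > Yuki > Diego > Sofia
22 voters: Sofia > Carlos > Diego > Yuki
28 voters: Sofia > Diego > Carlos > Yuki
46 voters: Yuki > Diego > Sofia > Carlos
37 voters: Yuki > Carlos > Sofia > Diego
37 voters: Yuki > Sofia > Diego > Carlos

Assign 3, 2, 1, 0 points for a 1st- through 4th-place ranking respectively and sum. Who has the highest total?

Diego: 23·1 + 32·1 + 22·1 + 28·2 + 46·2 + 37·0 + 37·1 = 262
Yuki: 23·2 + 32·2 + 22·0 + 28·0 + 46·3 + 37·3 + 37·3 = 470
Carlos: 23·0 + 32·3 + 22·2 + 28·1 + 46·0 + 37·2 + 37·0 = 242
Sofia: 23·3 + 32·0 + 22·3 + 28·3 + 46·1 + 37·1 + 37·2 = 376
Yuki has the highest Borda score (470).

Yuki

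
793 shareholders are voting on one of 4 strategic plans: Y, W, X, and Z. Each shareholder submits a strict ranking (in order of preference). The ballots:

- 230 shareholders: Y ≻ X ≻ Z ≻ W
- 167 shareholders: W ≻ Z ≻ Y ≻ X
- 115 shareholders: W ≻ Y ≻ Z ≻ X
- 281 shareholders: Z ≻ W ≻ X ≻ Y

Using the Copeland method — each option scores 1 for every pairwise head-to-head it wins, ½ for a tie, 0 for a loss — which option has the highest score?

Y: beats X; loses to W and Z → score 1.
W: beats Y and X; loses to Z → score 2.
X: loses to Y, W, and Z → score 0.
Z: beats Y, W, and X → score 3.
Z has the best pairwise record.

Z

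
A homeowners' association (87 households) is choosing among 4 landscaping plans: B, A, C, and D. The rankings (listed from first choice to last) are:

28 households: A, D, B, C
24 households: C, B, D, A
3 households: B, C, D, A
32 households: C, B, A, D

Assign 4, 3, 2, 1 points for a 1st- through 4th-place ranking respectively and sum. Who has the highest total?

B: 28·2 + 24·3 + 3·4 + 32·3 = 236
A: 28·4 + 24·1 + 3·1 + 32·2 = 203
C: 28·1 + 24·4 + 3·3 + 32·4 = 261
D: 28·3 + 24·2 + 3·2 + 32·1 = 170
C has the highest Borda score (261).

C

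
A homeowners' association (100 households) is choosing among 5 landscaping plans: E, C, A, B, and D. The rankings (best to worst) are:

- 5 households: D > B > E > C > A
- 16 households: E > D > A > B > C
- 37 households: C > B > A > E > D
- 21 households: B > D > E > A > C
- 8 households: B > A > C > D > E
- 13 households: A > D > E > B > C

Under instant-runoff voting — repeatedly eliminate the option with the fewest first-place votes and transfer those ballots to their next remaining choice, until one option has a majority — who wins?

Round 1: E 16, C 37, A 13, B 29, D 5. Eliminate D.
Round 2: E 16, C 37, A 13, B 34. Eliminate A.
Round 3: E 29, C 37, B 34. Eliminate E.
Round 4: C 37, B 63. B has a majority.

B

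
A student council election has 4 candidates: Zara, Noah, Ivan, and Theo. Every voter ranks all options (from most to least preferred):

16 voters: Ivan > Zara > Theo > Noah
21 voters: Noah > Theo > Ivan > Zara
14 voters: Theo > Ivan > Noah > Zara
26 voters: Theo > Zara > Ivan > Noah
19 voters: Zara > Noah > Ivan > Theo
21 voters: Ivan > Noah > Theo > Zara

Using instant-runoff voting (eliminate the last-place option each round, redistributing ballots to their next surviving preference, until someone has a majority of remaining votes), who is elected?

Noah

Round 1: Zara 19, Noah 21, Ivan 37, Theo 40. Eliminate Zara.
Round 2: Noah 40, Ivan 37, Theo 40. Eliminate Ivan.
Round 3: Noah 61, Theo 56. Noah has a majority.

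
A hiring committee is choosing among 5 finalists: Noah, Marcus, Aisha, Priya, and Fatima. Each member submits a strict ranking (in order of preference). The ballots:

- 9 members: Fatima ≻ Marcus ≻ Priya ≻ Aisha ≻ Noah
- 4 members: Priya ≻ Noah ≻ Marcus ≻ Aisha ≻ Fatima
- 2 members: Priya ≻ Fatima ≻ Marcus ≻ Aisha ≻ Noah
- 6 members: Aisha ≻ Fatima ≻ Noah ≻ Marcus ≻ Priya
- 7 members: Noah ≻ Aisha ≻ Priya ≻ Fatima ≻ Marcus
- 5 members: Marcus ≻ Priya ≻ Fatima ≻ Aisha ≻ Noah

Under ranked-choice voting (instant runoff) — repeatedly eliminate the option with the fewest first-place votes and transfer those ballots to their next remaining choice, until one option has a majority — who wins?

Round 1: Noah 7, Marcus 5, Aisha 6, Priya 6, Fatima 9. Eliminate Marcus.
Round 2: Noah 7, Aisha 6, Priya 11, Fatima 9. Eliminate Aisha.
Round 3: Noah 7, Priya 11, Fatima 15. Eliminate Noah.
Round 4: Priya 18, Fatima 15. Priya has a majority.

Priya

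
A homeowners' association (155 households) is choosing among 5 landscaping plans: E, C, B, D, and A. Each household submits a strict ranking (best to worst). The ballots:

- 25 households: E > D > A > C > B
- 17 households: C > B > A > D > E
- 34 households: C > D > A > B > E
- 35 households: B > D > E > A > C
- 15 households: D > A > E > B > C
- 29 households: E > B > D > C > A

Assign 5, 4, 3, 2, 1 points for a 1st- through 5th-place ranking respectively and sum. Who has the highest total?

E: 25·5 + 17·1 + 34·1 + 35·3 + 15·3 + 29·5 = 471
C: 25·2 + 17·5 + 34·5 + 35·1 + 15·1 + 29·2 = 413
B: 25·1 + 17·4 + 34·2 + 35·5 + 15·2 + 29·4 = 482
D: 25·4 + 17·2 + 34·4 + 35·4 + 15·5 + 29·3 = 572
A: 25·3 + 17·3 + 34·3 + 35·2 + 15·4 + 29·1 = 387
D has the highest Borda score (572).

D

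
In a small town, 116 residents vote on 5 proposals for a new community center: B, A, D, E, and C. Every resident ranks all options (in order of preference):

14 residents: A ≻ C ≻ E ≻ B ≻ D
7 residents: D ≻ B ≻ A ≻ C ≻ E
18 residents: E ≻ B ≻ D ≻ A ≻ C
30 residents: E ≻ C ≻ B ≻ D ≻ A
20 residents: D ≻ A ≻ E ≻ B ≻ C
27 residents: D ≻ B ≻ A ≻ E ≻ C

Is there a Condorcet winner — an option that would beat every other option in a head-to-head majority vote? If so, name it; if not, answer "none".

none

Checking pairwise contests:
E beats B 82–34.
B beats A 82–34.
B beats D 62–54.
A beats E 68–48.
B beats C 72–44.
Every option loses at least one head-to-head, so there is no Condorcet winner.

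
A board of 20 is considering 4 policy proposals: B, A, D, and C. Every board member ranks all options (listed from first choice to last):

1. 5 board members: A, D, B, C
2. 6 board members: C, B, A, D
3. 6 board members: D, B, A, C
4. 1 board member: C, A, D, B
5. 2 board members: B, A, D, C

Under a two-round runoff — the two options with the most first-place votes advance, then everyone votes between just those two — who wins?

Round 1 first-place votes: B 2, A 5, D 6, C 7.
C and D advance.
Runoff: C is preferred to D by 7 voters; D by 13.
D wins the runoff.

D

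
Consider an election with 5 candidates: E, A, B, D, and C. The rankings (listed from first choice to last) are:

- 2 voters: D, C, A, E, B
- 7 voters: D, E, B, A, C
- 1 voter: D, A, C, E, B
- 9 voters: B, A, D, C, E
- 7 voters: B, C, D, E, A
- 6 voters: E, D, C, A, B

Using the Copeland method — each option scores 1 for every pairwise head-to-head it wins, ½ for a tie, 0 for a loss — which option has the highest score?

D

E: beats A; ties B; loses to D and C → score 1.5.
A: beats C; loses to E, B, and D → score 1.
B: beats A and C; ties E and D → score 3.
D: beats E, A, and C; ties B → score 3.5.
C: beats E; loses to A, B, and D → score 1.
D has the best pairwise record.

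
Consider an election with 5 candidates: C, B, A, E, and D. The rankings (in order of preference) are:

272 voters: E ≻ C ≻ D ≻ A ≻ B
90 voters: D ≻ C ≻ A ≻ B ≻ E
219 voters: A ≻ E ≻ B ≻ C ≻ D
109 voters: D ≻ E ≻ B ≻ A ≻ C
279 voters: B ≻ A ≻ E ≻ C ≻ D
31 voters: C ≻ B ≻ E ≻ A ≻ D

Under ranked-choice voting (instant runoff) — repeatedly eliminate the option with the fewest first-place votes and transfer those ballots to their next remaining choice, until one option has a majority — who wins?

Round 1: C 31, B 279, A 219, E 272, D 199. Eliminate C.
Round 2: B 310, A 219, E 272, D 199. Eliminate D.
Round 3: B 310, A 309, E 381. Eliminate A.
Round 4: B 400, E 600. E has a majority.

E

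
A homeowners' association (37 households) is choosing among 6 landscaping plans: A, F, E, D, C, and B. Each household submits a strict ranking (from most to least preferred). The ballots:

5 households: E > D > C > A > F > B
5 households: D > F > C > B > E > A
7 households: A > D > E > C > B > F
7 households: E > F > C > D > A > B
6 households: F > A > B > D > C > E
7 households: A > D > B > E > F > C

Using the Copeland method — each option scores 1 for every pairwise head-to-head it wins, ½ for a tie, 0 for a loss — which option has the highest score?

A

A: beats F, E, D, C, and B → score 5.
F: beats C and B; loses to A, E, and D → score 2.
E: beats F, C, and B; loses to A and D → score 3.
D: beats F, E, C, and B; loses to A → score 4.
C: beats B; loses to A, F, E, and D → score 1.
B: loses to A, F, E, D, and C → score 0.
A has the best pairwise record.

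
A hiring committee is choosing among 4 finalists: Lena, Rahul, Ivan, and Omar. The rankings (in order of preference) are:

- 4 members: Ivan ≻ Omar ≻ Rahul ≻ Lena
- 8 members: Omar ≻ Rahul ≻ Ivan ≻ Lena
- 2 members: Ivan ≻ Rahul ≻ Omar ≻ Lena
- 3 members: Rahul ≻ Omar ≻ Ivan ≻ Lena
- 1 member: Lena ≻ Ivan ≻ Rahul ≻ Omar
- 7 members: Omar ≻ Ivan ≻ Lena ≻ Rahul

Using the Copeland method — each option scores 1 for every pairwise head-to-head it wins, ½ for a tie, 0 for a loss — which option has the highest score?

Lena: loses to Rahul, Ivan, and Omar → score 0.
Rahul: beats Lena; loses to Ivan and Omar → score 1.
Ivan: beats Lena and Rahul; loses to Omar → score 2.
Omar: beats Lena, Rahul, and Ivan → score 3.
Omar has the best pairwise record.

Omar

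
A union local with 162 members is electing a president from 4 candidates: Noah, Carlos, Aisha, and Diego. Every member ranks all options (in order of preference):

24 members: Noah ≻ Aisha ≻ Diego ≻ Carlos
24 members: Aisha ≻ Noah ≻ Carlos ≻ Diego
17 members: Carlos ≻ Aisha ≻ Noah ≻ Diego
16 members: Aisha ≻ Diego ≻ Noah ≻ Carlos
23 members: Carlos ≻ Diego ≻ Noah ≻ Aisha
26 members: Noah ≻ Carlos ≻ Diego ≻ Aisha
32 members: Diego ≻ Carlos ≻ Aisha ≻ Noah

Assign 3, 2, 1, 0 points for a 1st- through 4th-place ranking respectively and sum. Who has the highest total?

Carlos

Noah: 24·3 + 24·2 + 17·1 + 16·1 + 23·1 + 26·3 + 32·0 = 254
Carlos: 24·0 + 24·1 + 17·3 + 16·0 + 23·3 + 26·2 + 32·2 = 260
Aisha: 24·2 + 24·3 + 17·2 + 16·3 + 23·0 + 26·0 + 32·1 = 234
Diego: 24·1 + 24·0 + 17·0 + 16·2 + 23·2 + 26·1 + 32·3 = 224
Carlos has the highest Borda score (260).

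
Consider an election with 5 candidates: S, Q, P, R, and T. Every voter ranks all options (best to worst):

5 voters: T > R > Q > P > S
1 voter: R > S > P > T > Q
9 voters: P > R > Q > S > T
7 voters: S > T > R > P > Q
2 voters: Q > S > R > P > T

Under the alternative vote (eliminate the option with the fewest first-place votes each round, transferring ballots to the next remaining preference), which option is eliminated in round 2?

Q

Round 1: S 7, Q 2, P 9, R 1, T 5. Eliminate R.
Round 2: S 8, Q 2, P 9, T 5. Eliminate Q.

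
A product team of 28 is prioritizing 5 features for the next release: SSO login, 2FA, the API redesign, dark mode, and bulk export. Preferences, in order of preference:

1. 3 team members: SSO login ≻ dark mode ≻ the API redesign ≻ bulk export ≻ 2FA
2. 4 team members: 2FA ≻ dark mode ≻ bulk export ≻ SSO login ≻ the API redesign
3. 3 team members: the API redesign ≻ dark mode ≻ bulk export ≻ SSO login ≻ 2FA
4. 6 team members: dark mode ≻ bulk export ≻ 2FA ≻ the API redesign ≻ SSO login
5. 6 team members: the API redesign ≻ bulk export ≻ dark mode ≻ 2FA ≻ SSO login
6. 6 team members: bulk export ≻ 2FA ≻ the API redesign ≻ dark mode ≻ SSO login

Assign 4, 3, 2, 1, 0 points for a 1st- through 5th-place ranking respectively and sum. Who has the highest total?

bulk export

SSO login: 3·4 + 4·1 + 3·1 + 6·0 + 6·0 + 6·0 = 19
2FA: 3·0 + 4·4 + 3·0 + 6·2 + 6·1 + 6·3 = 52
the API redesign: 3·2 + 4·0 + 3·4 + 6·1 + 6·4 + 6·2 = 60
dark mode: 3·3 + 4·3 + 3·3 + 6·4 + 6·2 + 6·1 = 72
bulk export: 3·1 + 4·2 + 3·2 + 6·3 + 6·3 + 6·4 = 77
bulk export has the highest Borda score (77).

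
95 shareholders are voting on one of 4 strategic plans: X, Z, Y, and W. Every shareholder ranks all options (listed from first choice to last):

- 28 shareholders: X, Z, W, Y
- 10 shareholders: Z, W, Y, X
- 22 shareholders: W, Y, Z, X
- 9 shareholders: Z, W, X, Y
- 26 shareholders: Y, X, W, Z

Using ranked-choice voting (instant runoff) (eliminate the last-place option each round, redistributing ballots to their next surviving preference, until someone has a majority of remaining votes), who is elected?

Round 1: X 28, Z 19, Y 26, W 22. Eliminate Z.
Round 2: X 28, Y 26, W 41. Eliminate Y.
Round 3: X 54, W 41. X has a majority.

X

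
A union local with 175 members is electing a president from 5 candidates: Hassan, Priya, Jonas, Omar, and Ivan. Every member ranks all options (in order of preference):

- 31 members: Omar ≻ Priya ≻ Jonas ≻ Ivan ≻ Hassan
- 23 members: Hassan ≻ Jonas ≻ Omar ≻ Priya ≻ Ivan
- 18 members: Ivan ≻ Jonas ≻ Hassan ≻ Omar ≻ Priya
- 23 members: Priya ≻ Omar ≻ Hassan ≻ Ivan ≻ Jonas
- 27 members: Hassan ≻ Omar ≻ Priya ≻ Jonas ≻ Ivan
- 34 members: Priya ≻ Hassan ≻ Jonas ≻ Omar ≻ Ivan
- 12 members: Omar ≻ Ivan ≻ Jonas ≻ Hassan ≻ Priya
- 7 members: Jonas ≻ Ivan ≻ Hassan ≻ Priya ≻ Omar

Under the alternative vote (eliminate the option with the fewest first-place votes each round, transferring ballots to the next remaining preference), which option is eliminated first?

Round 1: Hassan 50, Priya 57, Jonas 7, Omar 43, Ivan 18. Eliminate Jonas.

Jonas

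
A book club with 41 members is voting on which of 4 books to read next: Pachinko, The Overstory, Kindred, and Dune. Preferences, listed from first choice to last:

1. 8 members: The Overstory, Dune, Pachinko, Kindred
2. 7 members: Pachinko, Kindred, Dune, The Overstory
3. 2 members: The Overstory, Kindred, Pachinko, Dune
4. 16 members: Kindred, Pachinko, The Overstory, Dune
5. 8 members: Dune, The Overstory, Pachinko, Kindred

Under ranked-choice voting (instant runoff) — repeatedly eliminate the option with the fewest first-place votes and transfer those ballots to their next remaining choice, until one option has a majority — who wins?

Kindred

Round 1: Pachinko 7, The Overstory 10, Kindred 16, Dune 8. Eliminate Pachinko.
Round 2: The Overstory 10, Kindred 23, Dune 8. Kindred has a majority.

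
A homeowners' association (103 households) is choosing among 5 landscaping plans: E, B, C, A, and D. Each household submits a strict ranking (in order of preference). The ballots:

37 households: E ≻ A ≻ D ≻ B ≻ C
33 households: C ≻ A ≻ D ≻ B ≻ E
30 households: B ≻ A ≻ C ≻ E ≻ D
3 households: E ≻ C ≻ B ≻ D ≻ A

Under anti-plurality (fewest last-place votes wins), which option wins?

Last-place votes: E 33, B 0, C 37, A 3, D 30.
B is ranked last by the fewest voters, so B wins.

B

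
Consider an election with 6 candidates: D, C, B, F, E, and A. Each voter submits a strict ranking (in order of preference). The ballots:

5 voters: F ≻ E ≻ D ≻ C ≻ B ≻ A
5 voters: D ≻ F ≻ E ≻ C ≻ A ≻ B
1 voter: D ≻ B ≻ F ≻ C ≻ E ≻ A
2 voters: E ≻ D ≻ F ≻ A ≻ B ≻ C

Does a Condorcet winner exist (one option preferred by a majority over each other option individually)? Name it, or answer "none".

Checking pairwise contests:
E beats D 7–6.
D beats C 13–0.
D beats B 13–0.
D beats F 8–5.
F beats E 11–2.
D beats A 13–0.
Every option loses at least one head-to-head, so there is no Condorcet winner.

none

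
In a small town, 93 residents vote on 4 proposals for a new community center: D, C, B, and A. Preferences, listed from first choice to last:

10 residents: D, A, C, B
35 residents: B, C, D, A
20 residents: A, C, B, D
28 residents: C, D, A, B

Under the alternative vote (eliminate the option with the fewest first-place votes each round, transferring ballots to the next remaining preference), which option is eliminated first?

D

Round 1: D 10, C 28, B 35, A 20. Eliminate D.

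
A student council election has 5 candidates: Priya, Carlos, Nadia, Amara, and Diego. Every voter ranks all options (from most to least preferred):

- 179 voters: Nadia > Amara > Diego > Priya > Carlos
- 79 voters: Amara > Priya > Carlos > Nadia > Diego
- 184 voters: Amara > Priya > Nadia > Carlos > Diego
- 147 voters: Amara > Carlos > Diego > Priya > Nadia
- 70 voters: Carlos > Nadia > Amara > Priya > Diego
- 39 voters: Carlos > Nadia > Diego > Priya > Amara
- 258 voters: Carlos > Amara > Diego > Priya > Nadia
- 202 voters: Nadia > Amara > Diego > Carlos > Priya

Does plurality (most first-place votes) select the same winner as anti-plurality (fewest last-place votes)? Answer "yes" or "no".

yes

Plurality — first-place votes: Priya 0, Carlos 367, Nadia 381, Amara 410, Diego 0. Winner: Amara.
Anti-plurality — last-place votes: Priya 202, Carlos 179, Nadia 405, Amara 39, Diego 333. Winner: Amara.
The two methods agree.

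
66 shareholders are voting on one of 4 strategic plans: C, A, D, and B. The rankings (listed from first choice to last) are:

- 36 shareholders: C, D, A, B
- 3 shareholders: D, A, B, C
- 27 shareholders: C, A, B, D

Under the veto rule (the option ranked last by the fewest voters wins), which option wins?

Last-place votes: C 3, A 0, D 27, B 36.
A is ranked last by the fewest voters, so A wins.

A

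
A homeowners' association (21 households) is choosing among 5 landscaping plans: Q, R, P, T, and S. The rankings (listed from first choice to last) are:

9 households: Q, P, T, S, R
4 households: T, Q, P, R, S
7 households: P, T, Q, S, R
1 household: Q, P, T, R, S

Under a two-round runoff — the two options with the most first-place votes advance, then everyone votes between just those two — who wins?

Q

Round 1 first-place votes: Q 10, R 0, P 7, T 4, S 0.
Q and P advance.
Runoff: Q is preferred to P by 14 voters; P by 7.
Q wins the runoff.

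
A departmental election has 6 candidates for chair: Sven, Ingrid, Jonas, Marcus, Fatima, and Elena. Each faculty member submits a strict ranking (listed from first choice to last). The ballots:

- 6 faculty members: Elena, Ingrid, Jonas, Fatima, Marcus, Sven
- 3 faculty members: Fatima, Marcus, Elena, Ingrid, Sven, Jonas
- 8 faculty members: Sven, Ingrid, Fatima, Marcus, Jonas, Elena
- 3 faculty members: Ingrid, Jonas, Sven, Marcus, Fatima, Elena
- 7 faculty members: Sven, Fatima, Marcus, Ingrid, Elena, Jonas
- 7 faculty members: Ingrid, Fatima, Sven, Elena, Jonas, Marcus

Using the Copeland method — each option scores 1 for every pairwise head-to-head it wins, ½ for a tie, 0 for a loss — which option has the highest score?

Sven: beats Jonas, Marcus, Fatima, and Elena; loses to Ingrid → score 4.
Ingrid: beats Sven, Jonas, Marcus, Fatima, and Elena → score 5.
Jonas: loses to Sven, Ingrid, Marcus, Fatima, and Elena → score 0.
Marcus: beats Jonas and Elena; loses to Sven, Ingrid, and Fatima → score 2.
Fatima: beats Jonas, Marcus, and Elena; loses to Sven and Ingrid → score 3.
Elena: beats Jonas; loses to Sven, Ingrid, Marcus, and Fatima → score 1.
Ingrid has the best pairwise record.

Ingrid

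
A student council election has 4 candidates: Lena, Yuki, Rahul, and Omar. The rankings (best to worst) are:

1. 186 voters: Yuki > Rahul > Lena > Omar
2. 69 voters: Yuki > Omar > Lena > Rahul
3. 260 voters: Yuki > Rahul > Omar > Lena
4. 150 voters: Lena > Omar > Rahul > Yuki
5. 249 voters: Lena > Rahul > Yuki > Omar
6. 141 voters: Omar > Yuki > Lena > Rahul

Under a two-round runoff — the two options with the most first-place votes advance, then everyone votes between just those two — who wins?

Yuki

Round 1 first-place votes: Lena 399, Yuki 515, Rahul 0, Omar 141.
Yuki and Lena advance.
Runoff: Yuki is preferred to Lena by 656 voters; Lena by 399.
Yuki wins the runoff.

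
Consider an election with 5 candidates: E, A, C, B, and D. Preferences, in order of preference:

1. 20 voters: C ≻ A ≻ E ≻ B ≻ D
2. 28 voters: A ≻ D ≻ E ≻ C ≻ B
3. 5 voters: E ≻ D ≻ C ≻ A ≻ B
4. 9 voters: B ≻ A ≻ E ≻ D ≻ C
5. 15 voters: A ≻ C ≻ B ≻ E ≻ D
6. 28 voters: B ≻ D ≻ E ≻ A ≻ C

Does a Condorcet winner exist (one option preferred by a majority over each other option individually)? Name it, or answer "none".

A vs E: 72–33 for A.
A vs C: 80–25 for A.
A vs B: 68–37 for A.
A vs D: 72–33 for A.
A beats every other option head-to-head.

A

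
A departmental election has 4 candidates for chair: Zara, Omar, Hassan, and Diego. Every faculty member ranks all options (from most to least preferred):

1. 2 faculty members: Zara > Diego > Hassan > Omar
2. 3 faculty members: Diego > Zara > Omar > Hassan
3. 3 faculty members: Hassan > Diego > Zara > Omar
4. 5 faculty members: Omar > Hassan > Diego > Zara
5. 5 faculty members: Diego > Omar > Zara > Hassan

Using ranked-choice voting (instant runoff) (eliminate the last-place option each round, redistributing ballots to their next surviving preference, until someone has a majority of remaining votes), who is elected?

Diego

Round 1: Zara 2, Omar 5, Hassan 3, Diego 8. Eliminate Zara.
Round 2: Omar 5, Hassan 3, Diego 10. Diego has a majority.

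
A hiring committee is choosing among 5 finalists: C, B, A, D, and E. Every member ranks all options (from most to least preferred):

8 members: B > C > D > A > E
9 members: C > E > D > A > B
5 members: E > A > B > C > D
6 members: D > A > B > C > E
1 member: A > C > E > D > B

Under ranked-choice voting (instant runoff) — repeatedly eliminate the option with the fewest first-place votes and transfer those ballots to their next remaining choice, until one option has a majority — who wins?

B

Round 1: C 9, B 8, A 1, D 6, E 5. Eliminate A.
Round 2: C 10, B 8, D 6, E 5. Eliminate E.
Round 3: C 10, B 13, D 6. Eliminate D.
Round 4: C 10, B 19. B has a majority.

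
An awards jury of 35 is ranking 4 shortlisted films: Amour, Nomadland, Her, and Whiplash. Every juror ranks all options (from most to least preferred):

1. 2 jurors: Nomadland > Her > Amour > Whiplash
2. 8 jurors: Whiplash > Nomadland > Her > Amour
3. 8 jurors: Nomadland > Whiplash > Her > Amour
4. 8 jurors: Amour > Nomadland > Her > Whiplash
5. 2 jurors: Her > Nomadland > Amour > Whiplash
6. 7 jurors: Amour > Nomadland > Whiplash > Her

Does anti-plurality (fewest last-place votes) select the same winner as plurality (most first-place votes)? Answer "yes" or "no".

Anti-plurality — last-place votes: Amour 16, Nomadland 0, Her 7, Whiplash 12. Winner: Nomadland.
Plurality — first-place votes: Amour 15, Nomadland 10, Her 2, Whiplash 8. Winner: Amour.
The two methods disagree.

no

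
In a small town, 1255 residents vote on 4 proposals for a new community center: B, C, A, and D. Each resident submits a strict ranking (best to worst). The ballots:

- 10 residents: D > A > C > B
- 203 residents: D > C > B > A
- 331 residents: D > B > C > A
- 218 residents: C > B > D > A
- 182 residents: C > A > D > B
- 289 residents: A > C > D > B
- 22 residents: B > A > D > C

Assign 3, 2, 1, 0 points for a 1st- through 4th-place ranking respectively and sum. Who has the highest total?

B: 10·0 + 203·1 + 331·2 + 218·2 + 182·0 + 289·0 + 22·3 = 1367
C: 10·1 + 203·2 + 331·1 + 218·3 + 182·3 + 289·2 + 22·0 = 2525
A: 10·2 + 203·0 + 331·0 + 218·0 + 182·2 + 289·3 + 22·2 = 1295
D: 10·3 + 203·3 + 331·3 + 218·1 + 182·1 + 289·1 + 22·1 = 2343
C has the highest Borda score (2525).

C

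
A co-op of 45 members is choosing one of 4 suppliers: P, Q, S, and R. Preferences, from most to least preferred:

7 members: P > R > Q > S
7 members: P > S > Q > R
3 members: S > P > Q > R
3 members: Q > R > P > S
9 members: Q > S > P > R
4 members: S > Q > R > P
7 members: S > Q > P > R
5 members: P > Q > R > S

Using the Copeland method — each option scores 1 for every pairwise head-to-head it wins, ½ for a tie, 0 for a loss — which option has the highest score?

P: beats R; loses to Q and S → score 1.
Q: beats P, S, and R → score 3.
S: beats P and R; loses to Q → score 2.
R: loses to P, Q, and S → score 0.
Q has the best pairwise record.

Q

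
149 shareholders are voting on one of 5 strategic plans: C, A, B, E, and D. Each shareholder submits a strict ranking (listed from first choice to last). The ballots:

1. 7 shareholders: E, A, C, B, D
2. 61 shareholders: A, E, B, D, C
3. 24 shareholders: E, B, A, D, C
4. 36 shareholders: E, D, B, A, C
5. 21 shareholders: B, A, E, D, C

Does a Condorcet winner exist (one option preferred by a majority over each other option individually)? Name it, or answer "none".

none

Checking pairwise contests:
A beats C 149–0.
B beats A 81–68.
E beats B 128–21.
A beats E 82–67.
A beats D 113–36.
Every option loses at least one head-to-head, so there is no Condorcet winner.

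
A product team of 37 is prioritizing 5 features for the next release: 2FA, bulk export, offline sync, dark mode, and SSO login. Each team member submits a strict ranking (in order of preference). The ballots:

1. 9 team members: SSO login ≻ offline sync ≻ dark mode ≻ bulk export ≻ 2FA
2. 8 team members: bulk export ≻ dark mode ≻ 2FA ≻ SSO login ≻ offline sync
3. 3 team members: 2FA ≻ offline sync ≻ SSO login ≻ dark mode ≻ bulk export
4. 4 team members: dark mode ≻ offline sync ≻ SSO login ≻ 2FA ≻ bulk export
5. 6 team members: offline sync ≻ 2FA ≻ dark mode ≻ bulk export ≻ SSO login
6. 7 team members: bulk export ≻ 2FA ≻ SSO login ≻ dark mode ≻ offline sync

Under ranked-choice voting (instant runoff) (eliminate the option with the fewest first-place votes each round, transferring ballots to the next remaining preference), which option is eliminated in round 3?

SSO login

Round 1: 2FA 3, bulk export 15, offline sync 6, dark mode 4, SSO login 9. Eliminate 2FA.
Round 2: bulk export 15, offline sync 9, dark mode 4, SSO login 9. Eliminate dark mode.
Round 3: bulk export 15, offline sync 13, SSO login 9. Eliminate SSO login.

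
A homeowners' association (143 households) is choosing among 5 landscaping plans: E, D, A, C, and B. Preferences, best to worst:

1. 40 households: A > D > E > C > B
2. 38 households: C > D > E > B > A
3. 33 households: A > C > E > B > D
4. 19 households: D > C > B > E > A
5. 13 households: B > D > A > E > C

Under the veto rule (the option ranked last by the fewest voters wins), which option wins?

Last-place votes: E 0, D 33, A 57, C 13, B 40.
E is ranked last by the fewest voters, so E wins.

E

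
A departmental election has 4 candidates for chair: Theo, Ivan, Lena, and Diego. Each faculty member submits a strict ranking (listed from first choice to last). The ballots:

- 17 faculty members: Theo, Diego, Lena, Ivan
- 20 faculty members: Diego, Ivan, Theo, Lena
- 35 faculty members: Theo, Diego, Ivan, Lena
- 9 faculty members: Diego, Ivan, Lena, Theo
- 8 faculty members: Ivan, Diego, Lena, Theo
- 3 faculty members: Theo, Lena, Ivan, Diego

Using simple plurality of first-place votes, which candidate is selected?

First-place votes: Theo 55, Ivan 8, Lena 0, Diego 29.
Theo has the most first-place votes.

Theo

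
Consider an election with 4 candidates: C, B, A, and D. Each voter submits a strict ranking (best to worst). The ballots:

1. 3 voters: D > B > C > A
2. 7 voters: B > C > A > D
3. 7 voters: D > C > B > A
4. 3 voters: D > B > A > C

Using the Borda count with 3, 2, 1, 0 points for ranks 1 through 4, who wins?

B

C: 3·1 + 7·2 + 7·2 + 3·0 = 31
B: 3·2 + 7·3 + 7·1 + 3·2 = 40
A: 3·0 + 7·1 + 7·0 + 3·1 = 10
D: 3·3 + 7·0 + 7·3 + 3·3 = 39
B has the highest Borda score (40).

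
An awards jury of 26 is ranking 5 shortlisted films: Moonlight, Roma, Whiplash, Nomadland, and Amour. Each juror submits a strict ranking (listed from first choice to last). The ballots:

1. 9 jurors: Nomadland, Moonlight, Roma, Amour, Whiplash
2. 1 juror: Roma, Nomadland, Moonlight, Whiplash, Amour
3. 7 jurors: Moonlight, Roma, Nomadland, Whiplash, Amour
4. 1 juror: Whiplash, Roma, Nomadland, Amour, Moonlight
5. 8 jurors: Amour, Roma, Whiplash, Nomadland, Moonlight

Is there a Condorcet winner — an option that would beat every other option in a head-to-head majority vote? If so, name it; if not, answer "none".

none

Checking pairwise contests:
Nomadland beats Moonlight 19–7.
Moonlight beats Roma 16–10.
Moonlight beats Whiplash 17–9.
Roma beats Nomadland 17–9.
Moonlight beats Amour 17–9.
Every option loses at least one head-to-head, so there is no Condorcet winner.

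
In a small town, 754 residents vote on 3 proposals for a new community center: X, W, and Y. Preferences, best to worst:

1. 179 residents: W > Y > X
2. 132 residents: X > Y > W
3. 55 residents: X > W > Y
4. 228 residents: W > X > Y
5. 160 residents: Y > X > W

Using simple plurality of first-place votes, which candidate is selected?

W

First-place votes: X 187, W 407, Y 160.
W has the most first-place votes.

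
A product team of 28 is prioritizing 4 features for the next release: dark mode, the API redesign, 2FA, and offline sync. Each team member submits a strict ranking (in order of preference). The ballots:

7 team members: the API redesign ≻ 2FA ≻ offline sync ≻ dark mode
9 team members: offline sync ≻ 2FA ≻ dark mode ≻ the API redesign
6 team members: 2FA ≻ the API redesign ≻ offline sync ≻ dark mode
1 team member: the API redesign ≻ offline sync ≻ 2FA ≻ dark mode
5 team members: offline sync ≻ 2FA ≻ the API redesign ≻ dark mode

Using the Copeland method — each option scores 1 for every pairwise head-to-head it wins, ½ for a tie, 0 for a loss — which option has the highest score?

dark mode: loses to the API redesign, 2FA, and offline sync → score 0.
the API redesign: beats dark mode; ties offline sync; loses to 2FA → score 1.5.
2FA: beats dark mode and the API redesign; loses to offline sync → score 2.
offline sync: beats dark mode and 2FA; ties the API redesign → score 2.5.
offline sync has the best pairwise record.

offline sync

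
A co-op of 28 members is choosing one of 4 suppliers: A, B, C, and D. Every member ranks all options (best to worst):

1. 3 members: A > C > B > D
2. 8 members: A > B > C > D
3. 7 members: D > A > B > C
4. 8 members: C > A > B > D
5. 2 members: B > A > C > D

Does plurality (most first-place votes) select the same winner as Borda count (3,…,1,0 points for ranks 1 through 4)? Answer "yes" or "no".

yes

Plurality — first-place votes: A 11, B 2, C 8, D 7. Winner: A.
Borda — scores: A 67, B 40, C 40, D 21. Winner: A.
The two methods agree.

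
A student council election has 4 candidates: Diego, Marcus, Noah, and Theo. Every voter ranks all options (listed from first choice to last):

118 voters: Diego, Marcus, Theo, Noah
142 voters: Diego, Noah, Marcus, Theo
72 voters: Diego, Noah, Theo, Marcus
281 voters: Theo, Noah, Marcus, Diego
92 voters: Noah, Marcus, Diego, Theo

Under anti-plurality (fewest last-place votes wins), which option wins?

Last-place votes: Diego 281, Marcus 72, Noah 118, Theo 234.
Marcus is ranked last by the fewest voters, so Marcus wins.

Marcus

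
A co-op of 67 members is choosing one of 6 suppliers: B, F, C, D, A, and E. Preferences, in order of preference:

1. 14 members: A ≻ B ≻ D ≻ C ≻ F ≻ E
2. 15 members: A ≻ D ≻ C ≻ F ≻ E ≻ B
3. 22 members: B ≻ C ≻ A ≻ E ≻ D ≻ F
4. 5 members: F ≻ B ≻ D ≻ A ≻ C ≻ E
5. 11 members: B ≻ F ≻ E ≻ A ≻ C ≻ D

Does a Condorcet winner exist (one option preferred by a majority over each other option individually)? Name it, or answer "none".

B

B vs F: 47–20 for B.
B vs C: 52–15 for B.
B vs D: 52–15 for B.
B vs A: 38–29 for B.
B vs E: 52–15 for B.
B beats every other option head-to-head.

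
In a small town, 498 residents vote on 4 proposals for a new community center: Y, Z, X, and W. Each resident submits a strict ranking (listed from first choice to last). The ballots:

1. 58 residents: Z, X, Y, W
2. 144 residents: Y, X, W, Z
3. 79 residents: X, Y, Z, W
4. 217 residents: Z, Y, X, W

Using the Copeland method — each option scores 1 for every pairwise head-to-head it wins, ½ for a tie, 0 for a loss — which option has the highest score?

Y: beats X and W; loses to Z → score 2.
Z: beats Y, X, and W → score 3.
X: beats W; loses to Y and Z → score 1.
W: loses to Y, Z, and X → score 0.
Z has the best pairwise record.

Z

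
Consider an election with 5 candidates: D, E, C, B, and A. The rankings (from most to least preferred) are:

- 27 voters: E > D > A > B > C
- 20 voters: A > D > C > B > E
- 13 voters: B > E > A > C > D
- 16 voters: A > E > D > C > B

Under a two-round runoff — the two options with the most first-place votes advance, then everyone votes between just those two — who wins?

E

Round 1 first-place votes: D 0, E 27, C 0, B 13, A 36.
A and E advance.
Runoff: A is preferred to E by 36 voters; E by 40.
E wins the runoff.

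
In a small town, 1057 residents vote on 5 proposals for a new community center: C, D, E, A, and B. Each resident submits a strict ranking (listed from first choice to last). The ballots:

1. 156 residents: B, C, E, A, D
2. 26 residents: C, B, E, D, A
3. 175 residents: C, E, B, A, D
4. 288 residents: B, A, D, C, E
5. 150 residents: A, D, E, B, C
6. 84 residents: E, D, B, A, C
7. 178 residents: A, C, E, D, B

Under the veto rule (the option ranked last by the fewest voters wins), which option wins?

Last-place votes: C 234, D 331, E 288, A 26, B 178.
A is ranked last by the fewest voters, so A wins.

A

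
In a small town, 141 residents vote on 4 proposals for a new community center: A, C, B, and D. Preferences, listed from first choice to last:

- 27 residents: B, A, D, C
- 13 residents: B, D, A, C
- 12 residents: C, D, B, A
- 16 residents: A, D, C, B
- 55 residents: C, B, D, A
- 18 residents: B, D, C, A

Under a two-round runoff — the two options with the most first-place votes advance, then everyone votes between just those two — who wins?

Round 1 first-place votes: A 16, C 67, B 58, D 0.
C and B advance.
Runoff: C is preferred to B by 83 voters; B by 58.
C wins the runoff.

C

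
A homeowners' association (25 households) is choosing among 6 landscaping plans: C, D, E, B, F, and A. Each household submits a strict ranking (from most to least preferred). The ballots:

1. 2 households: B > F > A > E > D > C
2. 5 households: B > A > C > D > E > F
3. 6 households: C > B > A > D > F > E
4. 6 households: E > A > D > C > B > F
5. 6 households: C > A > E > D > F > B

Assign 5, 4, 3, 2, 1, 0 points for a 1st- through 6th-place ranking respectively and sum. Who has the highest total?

A

C: 2·0 + 5·3 + 6·5 + 6·2 + 6·5 = 87
D: 2·1 + 5·2 + 6·2 + 6·3 + 6·2 = 54
E: 2·2 + 5·1 + 6·0 + 6·5 + 6·3 = 57
B: 2·5 + 5·5 + 6·4 + 6·1 + 6·0 = 65
F: 2·4 + 5·0 + 6·1 + 6·0 + 6·1 = 20
A: 2·3 + 5·4 + 6·3 + 6·4 + 6·4 = 92
A has the highest Borda score (92).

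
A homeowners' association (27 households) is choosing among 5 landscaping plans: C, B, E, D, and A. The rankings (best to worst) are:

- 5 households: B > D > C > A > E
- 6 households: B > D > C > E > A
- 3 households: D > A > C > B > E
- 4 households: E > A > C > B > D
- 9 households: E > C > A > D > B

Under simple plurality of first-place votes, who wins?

E

First-place votes: C 0, B 11, E 13, D 3, A 0.
E has the most first-place votes.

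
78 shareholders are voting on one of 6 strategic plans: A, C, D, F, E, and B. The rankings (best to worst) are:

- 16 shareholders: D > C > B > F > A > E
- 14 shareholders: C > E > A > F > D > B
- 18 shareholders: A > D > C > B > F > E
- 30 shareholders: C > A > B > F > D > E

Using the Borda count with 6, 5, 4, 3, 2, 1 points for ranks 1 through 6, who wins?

A: 16·2 + 14·4 + 18·6 + 30·5 = 346
C: 16·5 + 14·6 + 18·4 + 30·6 = 416
D: 16·6 + 14·2 + 18·5 + 30·2 = 274
F: 16·3 + 14·3 + 18·2 + 30·3 = 216
E: 16·1 + 14·5 + 18·1 + 30·1 = 134
B: 16·4 + 14·1 + 18·3 + 30·4 = 252
C has the highest Borda score (416).

C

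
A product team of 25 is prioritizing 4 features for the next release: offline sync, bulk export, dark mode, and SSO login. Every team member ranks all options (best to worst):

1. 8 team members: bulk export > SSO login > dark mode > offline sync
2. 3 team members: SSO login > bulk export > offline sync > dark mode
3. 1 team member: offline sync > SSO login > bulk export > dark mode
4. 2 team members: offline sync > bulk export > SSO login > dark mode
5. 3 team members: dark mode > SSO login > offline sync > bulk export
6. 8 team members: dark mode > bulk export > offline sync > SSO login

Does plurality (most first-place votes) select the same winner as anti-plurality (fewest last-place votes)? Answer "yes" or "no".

Plurality — first-place votes: offline sync 3, bulk export 8, dark mode 11, SSO login 3. Winner: dark mode.
Anti-plurality — last-place votes: offline sync 8, bulk export 3, dark mode 6, SSO login 8. Winner: bulk export.
The two methods disagree.

no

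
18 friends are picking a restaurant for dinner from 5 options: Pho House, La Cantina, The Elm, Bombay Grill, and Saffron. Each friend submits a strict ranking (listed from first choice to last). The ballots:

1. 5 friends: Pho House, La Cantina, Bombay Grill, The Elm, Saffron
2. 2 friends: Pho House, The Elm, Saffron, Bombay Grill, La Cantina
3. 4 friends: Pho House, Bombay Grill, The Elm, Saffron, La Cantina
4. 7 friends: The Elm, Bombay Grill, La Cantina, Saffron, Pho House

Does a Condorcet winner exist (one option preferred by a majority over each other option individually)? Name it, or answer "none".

Pho House

Pho House vs La Cantina: 11–7 for Pho House.
Pho House vs The Elm: 11–7 for Pho House.
Pho House vs Bombay Grill: 11–7 for Pho House.
Pho House vs Saffron: 11–7 for Pho House.
Pho House beats every other option head-to-head.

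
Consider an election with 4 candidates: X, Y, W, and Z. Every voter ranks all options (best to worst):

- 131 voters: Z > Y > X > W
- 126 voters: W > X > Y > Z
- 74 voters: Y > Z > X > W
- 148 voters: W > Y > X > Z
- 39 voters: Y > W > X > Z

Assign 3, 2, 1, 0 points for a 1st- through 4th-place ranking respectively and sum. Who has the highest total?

Y

X: 131·1 + 126·2 + 74·1 + 148·1 + 39·1 = 644
Y: 131·2 + 126·1 + 74·3 + 148·2 + 39·3 = 1023
W: 131·0 + 126·3 + 74·0 + 148·3 + 39·2 = 900
Z: 131·3 + 126·0 + 74·2 + 148·0 + 39·0 = 541
Y has the highest Borda score (1023).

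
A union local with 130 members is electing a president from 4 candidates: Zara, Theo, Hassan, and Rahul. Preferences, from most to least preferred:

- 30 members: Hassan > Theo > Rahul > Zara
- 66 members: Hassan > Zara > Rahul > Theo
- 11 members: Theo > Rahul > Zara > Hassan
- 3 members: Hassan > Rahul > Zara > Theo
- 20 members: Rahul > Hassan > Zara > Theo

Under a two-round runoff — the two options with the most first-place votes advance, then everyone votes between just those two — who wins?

Round 1 first-place votes: Zara 0, Theo 11, Hassan 99, Rahul 20.
Hassan and Rahul advance.
Runoff: Hassan is preferred to Rahul by 99 voters; Rahul by 31.
Hassan wins the runoff.

Hassan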